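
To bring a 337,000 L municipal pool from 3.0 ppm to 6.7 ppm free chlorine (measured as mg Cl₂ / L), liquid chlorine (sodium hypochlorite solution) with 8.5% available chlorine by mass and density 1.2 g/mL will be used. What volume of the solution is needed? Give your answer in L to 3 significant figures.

Chlorine deficit: 6.7 − 3.0 = 3.7 ppm = 3.7 mg/L as Cl₂.
Cl₂ equivalent needed: 3.7 mg/L × 337,000 L = 1,247,000 mg = 1247 g.
Product at 8.5% available chlorine: 1247 / 0.085 = 14,670 g.
Volume at density 1.2 g/mL: 14,670 g ÷ 1.2 g/mL = 12,220 mL.

12.2 L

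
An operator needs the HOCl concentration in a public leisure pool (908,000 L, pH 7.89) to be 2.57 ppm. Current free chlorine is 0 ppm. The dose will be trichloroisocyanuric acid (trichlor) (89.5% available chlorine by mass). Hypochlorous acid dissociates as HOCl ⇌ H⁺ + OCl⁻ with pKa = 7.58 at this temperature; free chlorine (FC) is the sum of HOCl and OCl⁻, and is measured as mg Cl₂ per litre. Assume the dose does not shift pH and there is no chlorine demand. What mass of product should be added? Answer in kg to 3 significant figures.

[OCl⁻]/[HOCl] = 10^(pH − pKa) = 10^(7.89 − 7.58) = 2.042; fraction as HOCl = 1/(1 + 2.042) = 0.3288.
Free chlorine required for 2.57 ppm HOCl: 2.57 / 0.3288 = 7.817 ppm.
FC to add: 7.817 − 0 = 7.817 mg/L as Cl₂.
Cl₂ equivalent: 7.817 mg/L × 908,000 L = 7098 g.
Product at 89.5% available Cl: 7098 / 0.895 = 7931 g.

7.93 kg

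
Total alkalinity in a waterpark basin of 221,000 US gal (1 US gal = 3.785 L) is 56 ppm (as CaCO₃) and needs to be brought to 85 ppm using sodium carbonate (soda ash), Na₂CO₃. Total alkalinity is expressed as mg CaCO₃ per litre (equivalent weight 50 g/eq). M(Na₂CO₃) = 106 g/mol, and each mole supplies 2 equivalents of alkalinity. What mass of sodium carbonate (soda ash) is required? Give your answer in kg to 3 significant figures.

25.7 kg

Volume: 221,000 US gal × 3.785 L/gal = 836,485 L.
Alkalinity to add: (85 − 56) = 29 mg/L as CaCO₃ × 836,485 L = 24,260 g as CaCO₃.
Equivalents: 24,260 g ÷ 50 g/eq = 485.2 eq.
Each mole of Na₂CO₃ supplies 2 eq, so 485.2 / 2 = 242.6 mol.
Mass: 242.6 mol × 106 g/mol = 25,710 g.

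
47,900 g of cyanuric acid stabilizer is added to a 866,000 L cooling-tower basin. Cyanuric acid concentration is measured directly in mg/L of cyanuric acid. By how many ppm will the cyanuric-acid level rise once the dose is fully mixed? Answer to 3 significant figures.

55.3 ppm

Rise: 47,900 g / 866,000 L × 1000 = 55.31 mg/L.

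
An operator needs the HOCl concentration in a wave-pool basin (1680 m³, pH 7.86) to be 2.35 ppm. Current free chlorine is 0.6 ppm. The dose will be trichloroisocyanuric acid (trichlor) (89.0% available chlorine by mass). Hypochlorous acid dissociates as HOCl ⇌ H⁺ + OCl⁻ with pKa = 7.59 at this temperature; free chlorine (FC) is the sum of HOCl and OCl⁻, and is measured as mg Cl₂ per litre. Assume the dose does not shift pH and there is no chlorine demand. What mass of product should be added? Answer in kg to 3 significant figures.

Volume: 1680 m³ = 1,680,000 L.
[OCl⁻]/[HOCl] = 10^(pH − pKa) = 10^(7.86 − 7.59) = 1.862; fraction as HOCl = 1/(1 + 1.862) = 0.3494.
Free chlorine required for 2.35 ppm HOCl: 2.35 / 0.3494 = 6.726 ppm.
FC to add: 6.726 − 0.6 = 6.126 mg/L as Cl₂.
Cl₂ equivalent: 6.126 mg/L × 1,680,000 L = 10,290 g.
Product at 89.0% available Cl: 10,290 / 0.89 = 11,560 g.

11.6 kg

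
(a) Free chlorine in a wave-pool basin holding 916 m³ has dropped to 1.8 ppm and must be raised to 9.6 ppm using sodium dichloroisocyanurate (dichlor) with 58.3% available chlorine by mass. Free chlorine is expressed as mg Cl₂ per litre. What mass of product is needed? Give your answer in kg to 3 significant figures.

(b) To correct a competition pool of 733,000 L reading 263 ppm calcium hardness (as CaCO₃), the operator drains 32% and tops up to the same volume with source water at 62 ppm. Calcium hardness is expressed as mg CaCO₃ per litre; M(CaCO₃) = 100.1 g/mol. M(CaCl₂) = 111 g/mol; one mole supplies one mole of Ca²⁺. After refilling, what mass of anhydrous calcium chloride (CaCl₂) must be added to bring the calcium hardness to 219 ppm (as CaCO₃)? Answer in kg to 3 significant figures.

(a) Volume: 916 m³ = 916,000 L.
(a) Chlorine deficit: 9.6 − 1.8 = 7.8 ppm = 7.8 mg/L as Cl₂.
(a) Cl₂ equivalent needed: 7.8 mg/L × 916,000 L = 7,145,000 mg = 7145 g.
(a) Product at 58.3% available chlorine: 7145 / 0.583 = 12,260 g.

(b) After draining 32% and refilling: 263 × 0.68 + 62 × 0.32 = 198.68 ppm.
(b) Deficit to target: 219 − 198.68 = 20.32 mg/L.
(b) As CaCO₃: 20.32 mg/L × 733,000 L = 14,890 g; ÷ 100.1 = 148.8 mol Ca²⁺.
(b) Mass: 148.8 × 111 = 16,520 g.

(a) 12.3 kg; (b) 16.5 kg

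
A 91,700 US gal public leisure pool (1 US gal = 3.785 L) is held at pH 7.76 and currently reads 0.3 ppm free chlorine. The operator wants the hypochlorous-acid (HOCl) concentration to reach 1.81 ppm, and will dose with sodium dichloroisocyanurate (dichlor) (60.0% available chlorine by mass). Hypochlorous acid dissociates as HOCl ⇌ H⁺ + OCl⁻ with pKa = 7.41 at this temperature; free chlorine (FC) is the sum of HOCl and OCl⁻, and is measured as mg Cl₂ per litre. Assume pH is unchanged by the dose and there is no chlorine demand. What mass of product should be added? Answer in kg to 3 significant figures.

3.22 kg

Volume: 91,700 US gal × 3.785 L/gal = 347,084 L.
[OCl⁻]/[HOCl] = 10^(pH − pKa) = 10^(7.76 − 7.41) = 2.239; fraction as HOCl = 1/(1 + 2.239) = 0.3088.
Free chlorine required for 1.81 ppm HOCl: 1.81 / 0.3088 = 5.862 ppm.
FC to add: 5.862 − 0.3 = 5.562 mg/L as Cl₂.
Cl₂ equivalent: 5.562 mg/L × 347,084 L = 1931 g.
Product at 60.0% available Cl: 1931 / 0.6 = 3218 g.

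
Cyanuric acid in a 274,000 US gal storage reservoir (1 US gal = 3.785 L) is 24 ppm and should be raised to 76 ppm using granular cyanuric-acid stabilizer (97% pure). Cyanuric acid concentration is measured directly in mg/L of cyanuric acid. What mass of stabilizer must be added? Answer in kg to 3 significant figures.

55.6 kg

Volume: 274,000 US gal × 3.785 L/gal = 1,037,090 L.
CYA to add: (76 − 24) = 52 mg/L × 1,037,090 L = 53,930 g cyanuric acid.
At 97% purity: 53,930 / 0.97 = 55,600 g product.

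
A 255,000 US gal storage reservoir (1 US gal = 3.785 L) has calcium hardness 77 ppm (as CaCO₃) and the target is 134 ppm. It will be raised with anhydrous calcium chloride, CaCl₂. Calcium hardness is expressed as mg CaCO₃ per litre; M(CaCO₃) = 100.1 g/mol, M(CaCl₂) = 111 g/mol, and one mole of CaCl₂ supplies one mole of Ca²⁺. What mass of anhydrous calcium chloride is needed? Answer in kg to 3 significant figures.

Volume: 255,000 US gal × 3.785 L/gal = 965,175 L.
Hardness to add: (134 − 77) = 57 mg/L as CaCO₃ × 965,175 L = 55,010 g as CaCO₃.
Moles of Ca²⁺ (1 mol Ca²⁺ ≡ 1 mol CaCO₃): 55,010 / 100.1 g/mol = 549.6 mol.
Mass of CaCl₂: 549.6 × 111 = 61,010 g.

61.0 kg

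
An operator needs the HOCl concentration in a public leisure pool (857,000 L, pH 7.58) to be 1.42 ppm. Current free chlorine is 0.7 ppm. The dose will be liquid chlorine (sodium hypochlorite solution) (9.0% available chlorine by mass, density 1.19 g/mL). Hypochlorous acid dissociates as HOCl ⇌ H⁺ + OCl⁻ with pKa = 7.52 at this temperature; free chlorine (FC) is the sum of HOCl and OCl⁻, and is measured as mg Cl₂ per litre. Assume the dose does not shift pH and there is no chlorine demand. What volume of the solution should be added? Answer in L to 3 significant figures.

[OCl⁻]/[HOCl] = 10^(pH − pKa) = 10^(7.58 − 7.52) = 1.148; fraction as HOCl = 1/(1 + 1.148) = 0.4655.
Free chlorine required for 1.42 ppm HOCl: 1.42 / 0.4655 = 3.05 ppm.
FC to add: 3.05 − 0.7 = 2.35 mg/L as Cl₂.
Cl₂ equivalent: 2.35 mg/L × 857,000 L = 2014 g.
Product at 9.0% available Cl: 2014 / 0.09 = 22,380 g.
Volume: 22,380 g ÷ 1.19 g/mL = 18,810 mL.

18.8 L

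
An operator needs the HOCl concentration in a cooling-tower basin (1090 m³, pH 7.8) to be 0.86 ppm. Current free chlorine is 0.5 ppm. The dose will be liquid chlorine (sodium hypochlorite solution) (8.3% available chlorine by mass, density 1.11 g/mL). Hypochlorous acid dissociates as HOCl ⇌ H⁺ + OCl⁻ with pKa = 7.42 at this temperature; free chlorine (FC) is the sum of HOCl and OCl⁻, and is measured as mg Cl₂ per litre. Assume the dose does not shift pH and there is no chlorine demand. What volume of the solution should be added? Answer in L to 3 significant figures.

Volume: 1090 m³ = 1,090,000 L.
[OCl⁻]/[HOCl] = 10^(pH − pKa) = 10^(7.8 − 7.42) = 2.399; fraction as HOCl = 1/(1 + 2.399) = 0.2942.
Free chlorine required for 0.86 ppm HOCl: 0.86 / 0.2942 = 2.923 ppm.
FC to add: 2.923 − 0.5 = 2.423 mg/L as Cl₂.
Cl₂ equivalent: 2.423 mg/L × 1,090,000 L = 2641 g.
Product at 8.3% available Cl: 2641 / 0.083 = 31,820 g.
Volume: 31,820 g ÷ 1.11 g/mL = 28,670 mL.

28.7 L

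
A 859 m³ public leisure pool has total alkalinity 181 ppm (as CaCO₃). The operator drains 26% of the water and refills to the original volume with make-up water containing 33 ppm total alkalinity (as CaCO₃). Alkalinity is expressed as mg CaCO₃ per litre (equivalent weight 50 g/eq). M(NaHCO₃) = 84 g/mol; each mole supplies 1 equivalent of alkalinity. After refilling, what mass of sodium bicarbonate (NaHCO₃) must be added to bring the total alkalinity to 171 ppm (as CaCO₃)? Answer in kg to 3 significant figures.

Volume: 859 m³ = 859,000 L.
After draining 26% and refilling: 181 × 0.74 + 33 × 0.26 = 142.52 ppm.
Deficit to target: 171 − 142.52 = 28.48 mg/L.
As CaCO₃: 28.48 mg/L × 859,000 L = 24,460 g; ÷ 50 g/eq ÷ 1 = 489.3 mol NaHCO₃.
Mass: 489.3 × 84 = 41,100 g.

41.1 kg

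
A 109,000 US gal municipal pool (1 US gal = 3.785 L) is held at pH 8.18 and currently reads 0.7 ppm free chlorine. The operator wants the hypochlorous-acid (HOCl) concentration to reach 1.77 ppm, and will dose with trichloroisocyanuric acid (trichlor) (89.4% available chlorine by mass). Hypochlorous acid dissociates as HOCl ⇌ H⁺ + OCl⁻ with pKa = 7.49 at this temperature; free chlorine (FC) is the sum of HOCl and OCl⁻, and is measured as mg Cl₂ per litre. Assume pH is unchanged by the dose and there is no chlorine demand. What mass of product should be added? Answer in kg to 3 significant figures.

Volume: 109,000 US gal × 3.785 L/gal = 412,565 L.
[OCl⁻]/[HOCl] = 10^(pH − pKa) = 10^(8.18 − 7.49) = 4.898; fraction as HOCl = 1/(1 + 4.898) = 0.1696.
Free chlorine required for 1.77 ppm HOCl: 1.77 / 0.1696 = 10.44 ppm.
FC to add: 10.44 − 0.7 = 9.739 mg/L as Cl₂.
Cl₂ equivalent: 9.739 mg/L × 412,565 L = 4018 g.
Product at 89.4% available Cl: 4018 / 0.894 = 4494 g.

4.49 kg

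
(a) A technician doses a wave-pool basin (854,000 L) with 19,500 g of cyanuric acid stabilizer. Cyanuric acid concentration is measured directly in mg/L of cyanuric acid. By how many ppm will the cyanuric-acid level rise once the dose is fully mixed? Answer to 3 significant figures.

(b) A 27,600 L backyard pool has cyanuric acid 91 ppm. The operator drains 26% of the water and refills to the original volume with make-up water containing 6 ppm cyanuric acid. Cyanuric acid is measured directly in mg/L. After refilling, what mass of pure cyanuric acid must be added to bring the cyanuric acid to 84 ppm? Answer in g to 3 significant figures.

(a) Rise: 19,500 g / 854,000 L × 1000 = 22.83 mg/L.

(b) After draining 26% and refilling: 91 × 0.74 + 6 × 0.26 = 68.9 ppm.
(b) Deficit to target: 84 − 68.9 = 15.1 mg/L.
(b) Mass: 15.1 mg/L × 27,600 L = 416.8 g cyanuric acid.

(a) 22.8 ppm; (b) 417 g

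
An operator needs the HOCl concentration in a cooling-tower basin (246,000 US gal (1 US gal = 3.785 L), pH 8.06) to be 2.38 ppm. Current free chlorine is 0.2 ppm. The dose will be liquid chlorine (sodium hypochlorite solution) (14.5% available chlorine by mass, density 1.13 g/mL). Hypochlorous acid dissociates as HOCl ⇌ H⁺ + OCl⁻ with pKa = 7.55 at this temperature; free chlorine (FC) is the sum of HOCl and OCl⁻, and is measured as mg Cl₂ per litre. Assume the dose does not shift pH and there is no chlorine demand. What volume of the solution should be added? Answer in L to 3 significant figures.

56.2 L

Volume: 246,000 US gal × 3.785 L/gal = 931,110 L.
[OCl⁻]/[HOCl] = 10^(pH − pKa) = 10^(8.06 − 7.55) = 3.236; fraction as HOCl = 1/(1 + 3.236) = 0.2361.
Free chlorine required for 2.38 ppm HOCl: 2.38 / 0.2361 = 10.08 ppm.
FC to add: 10.08 − 0.2 = 9.882 mg/L as Cl₂.
Cl₂ equivalent: 9.882 mg/L × 931,110 L = 9201 g.
Product at 14.5% available Cl: 9201 / 0.145 = 63,450 g.
Volume: 63,450 g ÷ 1.13 g/mL = 56,150 mL.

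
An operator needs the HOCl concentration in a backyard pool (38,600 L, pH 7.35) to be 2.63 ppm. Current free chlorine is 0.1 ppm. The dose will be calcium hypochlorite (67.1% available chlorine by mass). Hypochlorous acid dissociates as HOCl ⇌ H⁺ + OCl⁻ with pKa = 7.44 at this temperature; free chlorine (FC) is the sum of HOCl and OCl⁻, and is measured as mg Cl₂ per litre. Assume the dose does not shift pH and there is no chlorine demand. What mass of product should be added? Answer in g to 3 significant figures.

269 g

[OCl⁻]/[HOCl] = 10^(pH − pKa) = 10^(7.35 − 7.44) = 0.8128; fraction as HOCl = 1/(1 + 0.8128) = 0.5516.
Free chlorine required for 2.63 ppm HOCl: 2.63 / 0.5516 = 4.768 ppm.
FC to add: 4.768 − 0.1 = 4.668 mg/L as Cl₂.
Cl₂ equivalent: 4.668 mg/L × 38,600 L = 180.2 g.
Product at 67.1% available Cl: 180.2 / 0.671 = 268.5 g.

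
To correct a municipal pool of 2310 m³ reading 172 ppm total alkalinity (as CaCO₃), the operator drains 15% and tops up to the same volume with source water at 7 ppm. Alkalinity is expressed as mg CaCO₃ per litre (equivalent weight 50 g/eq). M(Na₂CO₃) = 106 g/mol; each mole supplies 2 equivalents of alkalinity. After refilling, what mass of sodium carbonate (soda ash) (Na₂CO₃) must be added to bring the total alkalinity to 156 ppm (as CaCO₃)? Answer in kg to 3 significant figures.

21.4 kg

Volume: 2310 m³ = 2,310,000 L.
After draining 15% and refilling: 172 × 0.85 + 7 × 0.15 = 147.25 ppm.
Deficit to target: 156 − 147.25 = 8.75 mg/L.
As CaCO₃: 8.75 mg/L × 2,310,000 L = 20,210 g; ÷ 50 g/eq ÷ 2 = 202.1 mol Na₂CO₃.
Mass: 202.1 × 106 = 21,430 g.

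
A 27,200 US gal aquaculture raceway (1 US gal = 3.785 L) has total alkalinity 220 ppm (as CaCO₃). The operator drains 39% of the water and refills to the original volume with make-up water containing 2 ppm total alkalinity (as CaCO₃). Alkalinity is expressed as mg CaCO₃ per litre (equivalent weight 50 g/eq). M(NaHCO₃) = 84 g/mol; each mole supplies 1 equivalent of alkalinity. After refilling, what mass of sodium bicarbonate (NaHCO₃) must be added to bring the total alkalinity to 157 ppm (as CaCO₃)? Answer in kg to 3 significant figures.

Volume: 27,200 US gal × 3.785 L/gal = 102,952 L.
After draining 39% and refilling: 220 × 0.61 + 2 × 0.39 = 134.98 ppm.
Deficit to target: 157 − 134.98 = 22.02 mg/L.
As CaCO₃: 22.02 mg/L × 102,952 L = 2267 g; ÷ 50 g/eq ÷ 1 = 45.34 mol NaHCO₃.
Mass: 45.34 × 84 = 3809 g.

3.81 kg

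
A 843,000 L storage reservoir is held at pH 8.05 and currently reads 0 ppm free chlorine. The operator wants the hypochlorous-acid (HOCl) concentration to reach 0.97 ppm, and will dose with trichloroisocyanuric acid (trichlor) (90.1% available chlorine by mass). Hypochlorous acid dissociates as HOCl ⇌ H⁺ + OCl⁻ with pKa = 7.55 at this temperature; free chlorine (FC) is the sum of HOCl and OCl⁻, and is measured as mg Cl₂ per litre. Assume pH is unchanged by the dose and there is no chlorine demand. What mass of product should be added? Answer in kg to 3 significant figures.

3.78 kg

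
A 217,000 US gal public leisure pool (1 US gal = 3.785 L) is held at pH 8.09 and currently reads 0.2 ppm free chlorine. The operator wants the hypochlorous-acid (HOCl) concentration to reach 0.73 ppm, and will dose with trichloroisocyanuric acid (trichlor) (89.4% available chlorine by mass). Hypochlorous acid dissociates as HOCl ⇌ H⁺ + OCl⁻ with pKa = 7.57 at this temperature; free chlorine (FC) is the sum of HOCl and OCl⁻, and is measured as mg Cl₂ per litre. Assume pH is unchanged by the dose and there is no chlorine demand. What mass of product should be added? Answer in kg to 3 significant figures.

Volume: 217,000 US gal × 3.785 L/gal = 821,345 L.
[OCl⁻]/[HOCl] = 10^(pH − pKa) = 10^(8.09 − 7.57) = 3.311; fraction as HOCl = 1/(1 + 3.311) = 0.2319.
Free chlorine required for 0.73 ppm HOCl: 0.73 / 0.2319 = 3.147 ppm.
FC to add: 3.147 − 0.2 = 2.947 mg/L as Cl₂.
Cl₂ equivalent: 2.947 mg/L × 821,345 L = 2421 g.
Product at 89.4% available Cl: 2421 / 0.894 = 2708 g.

2.71 kg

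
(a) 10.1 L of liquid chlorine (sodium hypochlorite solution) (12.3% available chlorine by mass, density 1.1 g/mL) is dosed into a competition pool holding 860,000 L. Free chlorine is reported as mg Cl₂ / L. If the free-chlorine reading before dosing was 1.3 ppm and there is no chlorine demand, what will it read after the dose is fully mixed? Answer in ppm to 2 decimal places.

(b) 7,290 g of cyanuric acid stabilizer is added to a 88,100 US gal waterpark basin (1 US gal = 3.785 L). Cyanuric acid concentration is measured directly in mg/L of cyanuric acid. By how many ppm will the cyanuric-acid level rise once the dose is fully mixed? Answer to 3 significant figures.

(a) 2.89 ppm; (b) 21.9 ppm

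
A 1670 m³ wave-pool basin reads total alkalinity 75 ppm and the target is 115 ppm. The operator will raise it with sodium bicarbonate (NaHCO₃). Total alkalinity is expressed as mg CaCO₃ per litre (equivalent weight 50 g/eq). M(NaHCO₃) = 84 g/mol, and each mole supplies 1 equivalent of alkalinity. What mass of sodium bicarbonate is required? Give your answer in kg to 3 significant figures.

Volume: 1670 m³ = 1,670,000 L.
Alkalinity to add: (115 − 75) = 40 mg/L as CaCO₃ × 1,670,000 L = 66,800 g as CaCO₃.
Equivalents: 66,800 g ÷ 50 g/eq = 1336 eq.
NaHCO₃ supplies 1 eq per mole → 1336 mol.
Mass: 1336 mol × 84 g/mol = 112,200 g.

112 kg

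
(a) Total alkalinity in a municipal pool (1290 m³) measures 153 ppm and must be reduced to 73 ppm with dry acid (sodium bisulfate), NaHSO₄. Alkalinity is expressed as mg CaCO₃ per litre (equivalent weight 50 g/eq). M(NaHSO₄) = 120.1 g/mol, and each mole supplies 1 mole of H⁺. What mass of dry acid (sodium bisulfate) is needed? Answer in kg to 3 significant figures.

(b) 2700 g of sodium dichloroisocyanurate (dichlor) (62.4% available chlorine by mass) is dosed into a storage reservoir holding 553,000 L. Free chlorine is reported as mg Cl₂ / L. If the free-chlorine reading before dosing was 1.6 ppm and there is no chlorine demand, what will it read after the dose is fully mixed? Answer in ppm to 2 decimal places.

(a) 248 kg; (b) 4.65 ppm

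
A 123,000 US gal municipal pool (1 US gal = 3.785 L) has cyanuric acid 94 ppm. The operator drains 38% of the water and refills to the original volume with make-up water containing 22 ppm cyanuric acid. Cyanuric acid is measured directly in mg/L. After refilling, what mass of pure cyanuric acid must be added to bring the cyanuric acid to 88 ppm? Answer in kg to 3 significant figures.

Volume: 123,000 US gal × 3.785 L/gal = 465,555 L.
After draining 38% and refilling: 94 × 0.62 + 22 × 0.38 = 66.64 ppm.
Deficit to target: 88 − 66.64 = 21.36 mg/L.
Mass: 21.36 mg/L × 465,555 L = 9944 g cyanuric acid.

9.94 kg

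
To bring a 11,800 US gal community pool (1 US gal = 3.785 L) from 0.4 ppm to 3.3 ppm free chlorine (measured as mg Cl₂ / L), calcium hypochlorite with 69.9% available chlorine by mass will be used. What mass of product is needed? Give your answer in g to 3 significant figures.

Volume: 11,800 US gal × 3.785 L/gal = 44,663 L.
Chlorine deficit: 3.3 − 0.4 = 2.9 ppm = 2.9 mg/L as Cl₂.
Cl₂ equivalent needed: 2.9 mg/L × 44,663 L = 129,500 mg = 129.5 g.
Product at 69.9% available chlorine: 129.5 / 0.699 = 185.3 g.

185 g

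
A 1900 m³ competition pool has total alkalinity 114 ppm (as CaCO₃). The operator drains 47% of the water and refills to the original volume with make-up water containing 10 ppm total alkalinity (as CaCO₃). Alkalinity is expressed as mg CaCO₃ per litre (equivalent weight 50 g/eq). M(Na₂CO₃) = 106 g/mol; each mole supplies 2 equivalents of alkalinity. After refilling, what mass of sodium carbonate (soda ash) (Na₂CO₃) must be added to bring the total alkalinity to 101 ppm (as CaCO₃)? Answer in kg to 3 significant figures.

Volume: 1900 m³ = 1,900,000 L.
After draining 47% and refilling: 114 × 0.53 + 10 × 0.47 = 65.12 ppm.
Deficit to target: 101 − 65.12 = 35.88 mg/L.
As CaCO₃: 35.88 mg/L × 1,900,000 L = 68,170 g; ÷ 50 g/eq ÷ 2 = 681.7 mol Na₂CO₃.
Mass: 681.7 × 106 = 72,260 g.

72.3 kg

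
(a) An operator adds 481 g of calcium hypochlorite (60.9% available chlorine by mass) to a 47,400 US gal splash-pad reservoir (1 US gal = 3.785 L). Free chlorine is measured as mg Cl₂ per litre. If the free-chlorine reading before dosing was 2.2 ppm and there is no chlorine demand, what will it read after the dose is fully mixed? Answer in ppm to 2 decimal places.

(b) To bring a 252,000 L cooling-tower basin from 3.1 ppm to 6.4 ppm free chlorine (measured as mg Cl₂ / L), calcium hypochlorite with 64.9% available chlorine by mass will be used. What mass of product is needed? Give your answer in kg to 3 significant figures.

(a) Volume: 47,400 US gal × 3.785 L/gal = 179,409 L.
(a) Available chlorine delivered: 481 g × 0.609 = 292.9 g as Cl₂.
(a) Concentration rise: 292.9 g / 179,409 L = 1.633 mg/L = 1.63 ppm.
(a) Final FC: 2.2 + 1.63 = 3.83 ppm.

(b) Chlorine deficit: 6.4 − 3.1 = 3.3 ppm = 3.3 mg/L as Cl₂.
(b) Cl₂ equivalent needed: 3.3 mg/L × 252,000 L = 831,600 mg = 831.6 g.
(b) Product at 64.9% available chlorine: 831.6 / 0.649 = 1281 g.

(a) 3.83 ppm; (b) 1.28 kg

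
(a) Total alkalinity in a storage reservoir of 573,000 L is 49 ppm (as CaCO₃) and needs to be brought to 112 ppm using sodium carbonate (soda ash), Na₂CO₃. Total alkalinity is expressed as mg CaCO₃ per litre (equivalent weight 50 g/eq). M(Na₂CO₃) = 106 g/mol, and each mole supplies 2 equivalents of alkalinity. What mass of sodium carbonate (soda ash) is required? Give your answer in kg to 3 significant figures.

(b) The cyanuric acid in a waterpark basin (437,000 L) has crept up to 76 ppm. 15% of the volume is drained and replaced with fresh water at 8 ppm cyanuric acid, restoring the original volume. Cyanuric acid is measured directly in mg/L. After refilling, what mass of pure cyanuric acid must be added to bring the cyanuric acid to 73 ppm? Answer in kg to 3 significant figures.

(a) Alkalinity to add: (112 − 49) = 63 mg/L as CaCO₃ × 573,000 L = 36,100 g as CaCO₃.
(a) Equivalents: 36,100 g ÷ 50 g/eq = 722 eq.
(a) Each mole of Na₂CO₃ supplies 2 eq, so 722 / 2 = 361 mol.
(a) Mass: 361 mol × 106 g/mol = 38,260 g.

(b) After draining 15% and refilling: 76 × 0.85 + 8 × 0.15 = 65.8 ppm.
(b) Deficit to target: 73 − 65.8 = 7.2 mg/L.
(b) Mass: 7.2 mg/L × 437,000 L = 3146 g cyanuric acid.

(a) 38.3 kg; (b) 3.15 kg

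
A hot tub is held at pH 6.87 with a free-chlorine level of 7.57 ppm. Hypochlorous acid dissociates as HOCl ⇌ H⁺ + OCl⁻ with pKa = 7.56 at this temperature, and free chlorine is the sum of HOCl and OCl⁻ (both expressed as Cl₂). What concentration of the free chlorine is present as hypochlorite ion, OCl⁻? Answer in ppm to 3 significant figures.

1.28 ppm

[OCl⁻]/[HOCl] = 10^(pH − pKa) = 10^(6.87 − 7.56) = 10^-0.69 = 0.2042.
Fraction as HOCl = 1 / (1 + 0.2042) = 0.8304.
OCl⁻ = (1 − 0.8304) × 7.57 ppm = 1.284 ppm.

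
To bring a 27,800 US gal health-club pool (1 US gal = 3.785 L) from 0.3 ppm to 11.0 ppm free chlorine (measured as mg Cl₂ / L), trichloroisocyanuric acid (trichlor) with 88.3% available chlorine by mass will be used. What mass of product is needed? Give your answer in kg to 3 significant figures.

1.28 kg

Volume: 27,800 US gal × 3.785 L/gal = 105,223 L.
Chlorine deficit: 11.0 − 0.3 = 10.7 ppm = 10.7 mg/L as Cl₂.
Cl₂ equivalent needed: 10.7 mg/L × 105,223 L = 1,126,000 mg = 1126 g.
Product at 88.3% available chlorine: 1126 / 0.883 = 1275 g.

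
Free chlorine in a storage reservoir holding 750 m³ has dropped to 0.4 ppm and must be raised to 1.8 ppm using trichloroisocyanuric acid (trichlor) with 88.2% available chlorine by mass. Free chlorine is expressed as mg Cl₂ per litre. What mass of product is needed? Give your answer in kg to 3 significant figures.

Volume: 750 m³ = 750,000 L.
Chlorine deficit: 1.8 − 0.4 = 1.4 ppm = 1.4 mg/L as Cl₂.
Cl₂ equivalent needed: 1.4 mg/L × 750,000 L = 1,050,000 mg = 1050 g.
Product at 88.2% available chlorine: 1050 / 0.882 = 1190 g.

1.19 kg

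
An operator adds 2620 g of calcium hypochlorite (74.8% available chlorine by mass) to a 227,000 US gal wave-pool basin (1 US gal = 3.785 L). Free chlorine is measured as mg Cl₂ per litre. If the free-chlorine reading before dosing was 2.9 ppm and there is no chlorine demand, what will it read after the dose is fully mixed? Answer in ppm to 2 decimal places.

Volume: 227,000 US gal × 3.785 L/gal = 859,195 L.
Available chlorine delivered: 2620 g × 0.748 = 1960 g as Cl₂.
Concentration rise: 1960 g / 859,195 L = 2.281 mg/L = 2.28 ppm.
Final FC: 2.9 + 2.28 = 5.18 ppm.

5.18 ppm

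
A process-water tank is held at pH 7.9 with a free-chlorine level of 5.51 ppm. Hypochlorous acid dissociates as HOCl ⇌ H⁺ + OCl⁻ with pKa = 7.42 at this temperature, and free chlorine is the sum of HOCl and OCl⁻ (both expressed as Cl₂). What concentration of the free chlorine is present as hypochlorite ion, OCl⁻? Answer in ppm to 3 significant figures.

4.14 ppm

[OCl⁻]/[HOCl] = 10^(pH − pKa) = 10^(7.9 − 7.42) = 10^0.48 = 3.02.
Fraction as HOCl = 1 / (1 + 3.02) = 0.2488.
OCl⁻ = (1 − 0.2488) × 5.51 ppm = 4.139 ppm.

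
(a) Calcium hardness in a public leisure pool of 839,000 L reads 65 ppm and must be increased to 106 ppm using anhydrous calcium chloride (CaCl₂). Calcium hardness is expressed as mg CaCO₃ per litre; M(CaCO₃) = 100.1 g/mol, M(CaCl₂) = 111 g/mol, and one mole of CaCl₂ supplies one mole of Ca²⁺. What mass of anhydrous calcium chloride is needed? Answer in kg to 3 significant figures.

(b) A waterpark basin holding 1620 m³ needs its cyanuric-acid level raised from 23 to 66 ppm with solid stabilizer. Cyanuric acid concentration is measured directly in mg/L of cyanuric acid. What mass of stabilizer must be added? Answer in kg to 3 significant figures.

(a) 38.1 kg; (b) 69.7 kg

(a) Hardness to add: (106 − 65) = 41 mg/L as CaCO₃ × 839,000 L = 34,400 g as CaCO₃.
(a) Moles of Ca²⁺ (1 mol Ca²⁺ ≡ 1 mol CaCO₃): 34,400 / 100.1 g/mol = 343.6 mol.
(a) Mass of CaCl₂: 343.6 × 111 = 38,140 g.

(b) Volume: 1620 m³ = 1,620,000 L.
(b) CYA to add: (66 − 23) = 43 mg/L × 1,620,000 L = 69,660 g cyanuric acid.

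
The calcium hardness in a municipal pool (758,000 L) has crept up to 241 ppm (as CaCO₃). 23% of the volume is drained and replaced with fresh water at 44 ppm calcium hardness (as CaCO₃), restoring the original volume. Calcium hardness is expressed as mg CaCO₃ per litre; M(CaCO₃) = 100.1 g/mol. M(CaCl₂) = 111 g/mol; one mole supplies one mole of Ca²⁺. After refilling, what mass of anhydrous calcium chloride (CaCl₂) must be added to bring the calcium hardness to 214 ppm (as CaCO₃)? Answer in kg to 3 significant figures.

15.4 kg

After draining 23% and refilling: 241 × 0.77 + 44 × 0.23 = 195.69 ppm.
Deficit to target: 214 − 195.69 = 18.31 mg/L.
As CaCO₃: 18.31 mg/L × 758,000 L = 13,880 g; ÷ 100.1 = 138.7 mol Ca²⁺.
Mass: 138.7 × 111 = 15,390 g.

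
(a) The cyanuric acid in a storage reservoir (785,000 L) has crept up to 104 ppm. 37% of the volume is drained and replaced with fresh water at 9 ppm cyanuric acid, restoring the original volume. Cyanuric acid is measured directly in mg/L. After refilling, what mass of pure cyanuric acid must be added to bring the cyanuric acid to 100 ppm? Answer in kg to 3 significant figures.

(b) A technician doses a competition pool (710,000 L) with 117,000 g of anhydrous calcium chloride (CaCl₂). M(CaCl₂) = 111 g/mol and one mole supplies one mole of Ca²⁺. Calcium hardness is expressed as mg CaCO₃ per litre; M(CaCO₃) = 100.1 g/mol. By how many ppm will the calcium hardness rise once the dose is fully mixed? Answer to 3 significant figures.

(a) 24.5 kg; (b) 149 ppm

(a) After draining 37% and refilling: 104 × 0.63 + 9 × 0.37 = 68.85 ppm.
(a) Deficit to target: 100 − 68.85 = 31.15 mg/L.
(a) Mass: 31.15 mg/L × 785,000 L = 24,450 g cyanuric acid.

(b) Moles of Ca²⁺: 117,000 g ÷ 111 g/mol = 1054 mol.
(b) As CaCO₃: 1054 mol × 100.1 g/mol = 105,500 g.
(b) Rise: 105,500 g / 710,000 L × 1000 = 148.6 mg/L.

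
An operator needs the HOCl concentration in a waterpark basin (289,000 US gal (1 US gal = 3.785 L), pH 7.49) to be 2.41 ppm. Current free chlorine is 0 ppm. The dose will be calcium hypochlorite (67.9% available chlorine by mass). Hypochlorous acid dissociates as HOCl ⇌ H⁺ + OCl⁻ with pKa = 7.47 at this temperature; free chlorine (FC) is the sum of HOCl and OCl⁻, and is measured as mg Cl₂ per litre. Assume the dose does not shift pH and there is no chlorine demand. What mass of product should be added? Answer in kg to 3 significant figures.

Volume: 289,000 US gal × 3.785 L/gal = 1,093,865 L.
[OCl⁻]/[HOCl] = 10^(pH − pKa) = 10^(7.49 − 7.47) = 1.047; fraction as HOCl = 1/(1 + 1.047) = 0.4885.
Free chlorine required for 2.41 ppm HOCl: 2.41 / 0.4885 = 4.934 ppm.
FC to add: 4.934 − 0 = 4.934 mg/L as Cl₂.
Cl₂ equivalent: 4.934 mg/L × 1,093,865 L = 5397 g.
Product at 67.9% available Cl: 5397 / 0.679 = 7948 g.

7.95 kg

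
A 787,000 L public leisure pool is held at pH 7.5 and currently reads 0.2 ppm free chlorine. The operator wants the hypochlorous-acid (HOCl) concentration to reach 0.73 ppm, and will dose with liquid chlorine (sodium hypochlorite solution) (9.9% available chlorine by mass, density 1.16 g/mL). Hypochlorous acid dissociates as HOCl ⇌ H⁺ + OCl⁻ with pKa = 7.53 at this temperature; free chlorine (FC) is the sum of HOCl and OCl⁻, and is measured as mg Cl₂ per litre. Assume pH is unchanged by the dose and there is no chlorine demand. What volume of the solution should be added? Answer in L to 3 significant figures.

[OCl⁻]/[HOCl] = 10^(pH − pKa) = 10^(7.5 − 7.53) = 0.9333; fraction as HOCl = 1/(1 + 0.9333) = 0.5173.
Free chlorine required for 0.73 ppm HOCl: 0.73 / 0.5173 = 1.411 ppm.
FC to add: 1.411 − 0.2 = 1.211 mg/L as Cl₂.
Cl₂ equivalent: 1.211 mg/L × 787,000 L = 953.3 g.
Product at 9.9% available Cl: 953.3 / 0.099 = 9629 g.
Volume: 9629 g ÷ 1.16 g/mL = 8301 mL.

8.30 L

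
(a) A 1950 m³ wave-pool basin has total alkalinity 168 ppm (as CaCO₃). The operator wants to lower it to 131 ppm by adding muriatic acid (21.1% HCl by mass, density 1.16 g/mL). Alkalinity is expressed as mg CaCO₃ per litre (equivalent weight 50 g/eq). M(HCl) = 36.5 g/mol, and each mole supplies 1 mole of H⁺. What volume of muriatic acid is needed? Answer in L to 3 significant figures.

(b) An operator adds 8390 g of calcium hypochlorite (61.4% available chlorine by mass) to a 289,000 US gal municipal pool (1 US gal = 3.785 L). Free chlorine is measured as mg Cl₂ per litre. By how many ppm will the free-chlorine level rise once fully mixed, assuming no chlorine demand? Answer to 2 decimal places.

(a) Volume: 1950 m³ = 1,950,000 L.
(a) Alkalinity to neutralize: (168 − 131) = 37 mg/L as CaCO₃ × 1,950,000 L = 72,150 g as CaCO₃.
(a) Equivalents of H⁺ required: 72,150 ÷ 50 g/eq = 1443 eq = 1443 mol HCl.
(a) Mass of HCl: 1443 × 36.5 = 52,670 g.
(a) Mass of 21.1% solution: 52,670 / 0.211 = 249,600 g.
(a) Volume: 249,600 g ÷ 1.16 g/mL = 215,200 mL.

(b) Volume: 289,000 US gal × 3.785 L/gal = 1,093,865 L.
(b) Available chlorine delivered: 8390 g × 0.614 = 5151 g as Cl₂.
(b) Concentration rise: 5151 g / 1,093,865 L = 4.709 mg/L = 4.71 ppm.

(a) 215 L; (b) 4.71 ppm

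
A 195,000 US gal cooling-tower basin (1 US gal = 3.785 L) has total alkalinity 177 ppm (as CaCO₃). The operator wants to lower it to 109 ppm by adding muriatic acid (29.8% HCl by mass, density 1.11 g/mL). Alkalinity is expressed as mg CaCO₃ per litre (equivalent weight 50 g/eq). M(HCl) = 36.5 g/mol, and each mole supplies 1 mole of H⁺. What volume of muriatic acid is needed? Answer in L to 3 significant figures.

111 L

Volume: 195,000 US gal × 3.785 L/gal = 738,075 L.
Alkalinity to neutralize: (177 − 109) = 68 mg/L as CaCO₃ × 738,075 L = 50,190 g as CaCO₃.
Equivalents of H⁺ required: 50,190 ÷ 50 g/eq = 1004 eq = 1004 mol HCl.
Mass of HCl: 1004 × 36.5 = 36,640 g.
Mass of 29.8% solution: 36,640 / 0.298 = 122,900 g.
Volume: 122,900 g ÷ 1.11 g/mL = 110,800 mL.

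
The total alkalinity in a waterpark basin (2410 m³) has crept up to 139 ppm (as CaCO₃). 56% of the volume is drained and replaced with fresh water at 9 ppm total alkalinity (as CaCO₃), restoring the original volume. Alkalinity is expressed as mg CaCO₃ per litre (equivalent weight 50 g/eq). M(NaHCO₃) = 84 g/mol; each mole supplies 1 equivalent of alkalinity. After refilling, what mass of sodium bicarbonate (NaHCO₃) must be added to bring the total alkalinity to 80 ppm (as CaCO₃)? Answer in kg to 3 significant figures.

Volume: 2410 m³ = 2,410,000 L.
After draining 56% and refilling: 139 × 0.44 + 9 × 0.56 = 66.2 ppm.
Deficit to target: 80 − 66.2 = 13.8 mg/L.
As CaCO₃: 13.8 mg/L × 2,410,000 L = 33,260 g; ÷ 50 g/eq ÷ 1 = 665.2 mol NaHCO₃.
Mass: 665.2 × 84 = 55,870 g.

55.9 kg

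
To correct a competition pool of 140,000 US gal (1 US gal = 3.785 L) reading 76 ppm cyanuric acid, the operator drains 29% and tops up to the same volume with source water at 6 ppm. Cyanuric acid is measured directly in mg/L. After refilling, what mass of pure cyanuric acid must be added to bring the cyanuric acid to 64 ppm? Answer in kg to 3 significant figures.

4.40 kg

Volume: 140,000 US gal × 3.785 L/gal = 529,900 L.
After draining 29% and refilling: 76 × 0.71 + 6 × 0.29 = 55.7 ppm.
Deficit to target: 64 − 55.7 = 8.3 mg/L.
Mass: 8.3 mg/L × 529,900 L = 4398 g cyanuric acid.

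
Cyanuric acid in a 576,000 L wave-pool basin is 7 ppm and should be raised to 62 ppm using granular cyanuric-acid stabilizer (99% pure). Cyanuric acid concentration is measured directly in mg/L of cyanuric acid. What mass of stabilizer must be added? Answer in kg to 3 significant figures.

32.0 kg

CYA to add: (62 − 7) = 55 mg/L × 576,000 L = 31,680 g cyanuric acid.
At 99% purity: 31,680 / 0.99 = 32,000 g product.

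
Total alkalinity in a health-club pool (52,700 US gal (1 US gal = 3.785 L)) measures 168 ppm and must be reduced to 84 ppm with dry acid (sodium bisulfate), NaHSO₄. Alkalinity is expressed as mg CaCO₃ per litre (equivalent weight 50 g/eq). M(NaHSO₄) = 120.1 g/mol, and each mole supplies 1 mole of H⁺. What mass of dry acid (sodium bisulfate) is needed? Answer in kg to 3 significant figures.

Volume: 52,700 US gal × 3.785 L/gal = 199,470 L.
Alkalinity to neutralize: (168 − 84) = 84 mg/L as CaCO₃ × 199,470 L = 16,760 g as CaCO₃.
Equivalents of H⁺ required: 16,760 ÷ 50 g/eq = 335.1 eq = 335.1 mol NaHSO₄.
Mass of NaHSO₄: 335.1 × 120.1 = 40,250 g.

40.2 kg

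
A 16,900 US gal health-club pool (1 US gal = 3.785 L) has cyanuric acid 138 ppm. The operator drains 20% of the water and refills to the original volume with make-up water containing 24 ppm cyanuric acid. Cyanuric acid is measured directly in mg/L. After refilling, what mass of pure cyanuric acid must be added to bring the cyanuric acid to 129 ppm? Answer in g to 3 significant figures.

Volume: 16,900 US gal × 3.785 L/gal = 63,966 L.
After draining 20% and refilling: 138 × 0.80 + 24 × 0.20 = 115.2 ppm.
Deficit to target: 129 − 115.2 = 13.8 mg/L.
Mass: 13.8 mg/L × 63,966 L = 882.7 g cyanuric acid.

883 g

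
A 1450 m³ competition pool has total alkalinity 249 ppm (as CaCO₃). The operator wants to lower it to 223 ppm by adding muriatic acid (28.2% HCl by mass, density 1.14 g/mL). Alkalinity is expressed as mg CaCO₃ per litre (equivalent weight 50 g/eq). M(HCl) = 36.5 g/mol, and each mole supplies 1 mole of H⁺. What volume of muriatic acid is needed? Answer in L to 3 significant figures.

85.6 L

Volume: 1450 m³ = 1,450,000 L.
Alkalinity to neutralize: (249 − 223) = 26 mg/L as CaCO₃ × 1,450,000 L = 37,700 g as CaCO₃.
Equivalents of H⁺ required: 37,700 ÷ 50 g/eq = 754 eq = 754 mol HCl.
Mass of HCl: 754 × 36.5 = 27,520 g.
Mass of 28.2% solution: 27,520 / 0.282 = 97,590 g.
Volume: 97,590 g ÷ 1.14 g/mL = 85,610 mL.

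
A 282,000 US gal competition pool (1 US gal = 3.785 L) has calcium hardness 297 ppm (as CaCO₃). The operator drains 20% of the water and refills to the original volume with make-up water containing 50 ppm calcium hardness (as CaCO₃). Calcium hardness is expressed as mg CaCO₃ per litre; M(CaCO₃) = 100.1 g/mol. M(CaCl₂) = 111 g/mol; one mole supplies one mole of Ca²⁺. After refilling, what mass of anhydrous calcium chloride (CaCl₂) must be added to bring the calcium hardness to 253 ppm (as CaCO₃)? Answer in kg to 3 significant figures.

6.39 kg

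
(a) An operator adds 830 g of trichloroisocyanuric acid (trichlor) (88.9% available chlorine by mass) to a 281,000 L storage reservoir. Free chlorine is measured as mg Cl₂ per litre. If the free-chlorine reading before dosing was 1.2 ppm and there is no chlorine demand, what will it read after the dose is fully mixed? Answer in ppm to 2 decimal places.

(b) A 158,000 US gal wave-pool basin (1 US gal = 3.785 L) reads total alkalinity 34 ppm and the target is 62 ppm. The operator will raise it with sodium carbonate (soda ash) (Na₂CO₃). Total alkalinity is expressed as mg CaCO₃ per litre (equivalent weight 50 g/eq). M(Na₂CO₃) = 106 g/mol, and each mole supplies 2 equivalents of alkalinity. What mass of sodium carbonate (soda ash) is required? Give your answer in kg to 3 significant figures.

(a) 3.83 ppm; (b) 17.7 kg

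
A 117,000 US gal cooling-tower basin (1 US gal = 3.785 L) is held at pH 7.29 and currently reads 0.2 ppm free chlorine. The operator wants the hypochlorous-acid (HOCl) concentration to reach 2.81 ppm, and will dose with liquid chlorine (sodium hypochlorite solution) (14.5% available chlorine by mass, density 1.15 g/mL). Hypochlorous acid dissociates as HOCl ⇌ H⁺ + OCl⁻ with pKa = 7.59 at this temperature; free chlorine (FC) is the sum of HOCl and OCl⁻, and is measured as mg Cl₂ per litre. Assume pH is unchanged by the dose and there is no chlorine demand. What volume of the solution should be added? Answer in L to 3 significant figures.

10.7 L

Volume: 117,000 US gal × 3.785 L/gal = 442,845 L.
[OCl⁻]/[HOCl] = 10^(pH − pKa) = 10^(7.29 − 7.59) = 0.5012; fraction as HOCl = 1/(1 + 0.5012) = 0.6661.
Free chlorine required for 2.81 ppm HOCl: 2.81 / 0.6661 = 4.218 ppm.
FC to add: 4.218 − 0.2 = 4.018 mg/L as Cl₂.
Cl₂ equivalent: 4.018 mg/L × 442,845 L = 1780 g.
Product at 14.5% available Cl: 1780 / 0.145 = 12,270 g.
Volume: 12,270 g ÷ 1.15 g/mL = 10,670 mL.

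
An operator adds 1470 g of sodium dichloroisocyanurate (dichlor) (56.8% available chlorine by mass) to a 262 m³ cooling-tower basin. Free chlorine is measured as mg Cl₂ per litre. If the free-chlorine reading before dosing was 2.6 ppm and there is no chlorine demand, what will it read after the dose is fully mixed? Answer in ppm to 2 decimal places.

Volume: 262 m³ = 262,000 L.
Available chlorine delivered: 1470 g × 0.568 = 835 g as Cl₂.
Concentration rise: 835 g / 262,000 L = 3.187 mg/L = 3.19 ppm.
Final FC: 2.6 + 3.19 = 5.79 ppm.

5.79 ppm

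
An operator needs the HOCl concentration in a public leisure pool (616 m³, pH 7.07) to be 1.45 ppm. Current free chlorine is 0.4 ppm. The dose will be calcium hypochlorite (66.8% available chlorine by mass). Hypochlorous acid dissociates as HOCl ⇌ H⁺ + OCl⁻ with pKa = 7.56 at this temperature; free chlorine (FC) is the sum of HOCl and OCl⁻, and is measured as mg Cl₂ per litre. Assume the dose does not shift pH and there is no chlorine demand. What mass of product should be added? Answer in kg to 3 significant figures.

1.40 kg

Volume: 616 m³ = 616,000 L.
[OCl⁻]/[HOCl] = 10^(pH − pKa) = 10^(7.07 − 7.56) = 0.3236; fraction as HOCl = 1/(1 + 0.3236) = 0.7555.
Free chlorine required for 1.45 ppm HOCl: 1.45 / 0.7555 = 1.919 ppm.
FC to add: 1.919 − 0.4 = 1.519 mg/L as Cl₂.
Cl₂ equivalent: 1.519 mg/L × 616,000 L = 935.8 g.
Product at 66.8% available Cl: 935.8 / 0.668 = 1401 g.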